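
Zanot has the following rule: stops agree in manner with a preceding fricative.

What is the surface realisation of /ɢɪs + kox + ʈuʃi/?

The rule targets /k/ (voiceless velar stop), which sits after the trigger /s/ (fricative).
A voiceless velar fricative is [x], so the surface segment is [x].
The same rule applies at the second boundary: /ʈ/ → [ʂ] next to /x/.

[ɢɪsxoxʂuʃi]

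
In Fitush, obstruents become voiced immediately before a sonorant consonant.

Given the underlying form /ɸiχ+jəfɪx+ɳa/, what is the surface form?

[ɸiʁjəfɪɣɳa]

The rule targets /χ/ (voiceless uvular fricative), which sits before the trigger /j/ (voiced).
Changing only its voicing to voiced gives [ʁ] — the voiced uvular fricative.
At the second juncture, /x/ likewise becomes [ɣ] adjacent to /ɳ/.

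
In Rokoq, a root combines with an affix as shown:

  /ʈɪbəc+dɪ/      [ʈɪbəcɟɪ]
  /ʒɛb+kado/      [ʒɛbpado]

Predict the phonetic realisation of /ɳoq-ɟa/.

[ɳoqɢa]

The data show progressive place assimilation: /d/ → [ɟ] after /c/; /k/ → [p] after /b/. In each pair only place changes, matching the preceding consonant, while manner and voice stay constant.
The rule targets /ɟ/ (voiced palatal stop), which sits after the trigger /q/ (uvular).
Changing only its place to uvular gives [ɢ] — the voiced uvular stop.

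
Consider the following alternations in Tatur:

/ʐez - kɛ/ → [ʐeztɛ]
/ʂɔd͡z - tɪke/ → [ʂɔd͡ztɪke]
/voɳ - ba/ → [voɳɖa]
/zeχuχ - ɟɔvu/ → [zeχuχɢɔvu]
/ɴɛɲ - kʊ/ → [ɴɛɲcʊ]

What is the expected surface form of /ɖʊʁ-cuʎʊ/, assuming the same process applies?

[ɖʊʁquʎʊ]

The data show progressive place assimilation: /k/ → [t] after /z/; /b/ → [ɖ] after /ɳ/; /ɟ/ → [ɢ] after /χ/; /k/ → [c] after /ɲ/. In each pair only place changes, matching the preceding consonant, while manner and voice stay constant.
Nothing changes in [ʂɔd͡ztɪke]: there the adjacent consonants already agree in place (/t/ and /d͡z/ are both alveolar), so this form is consistent with the same rule.
The rule targets /c/ (voiceless palatal stop), which sits after the trigger /ʁ/ (uvular).
A voiceless uvular stop is [q], so the surface segment is [q].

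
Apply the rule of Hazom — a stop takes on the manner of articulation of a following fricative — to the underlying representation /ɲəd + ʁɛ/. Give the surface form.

/d/ is a voiced alveolar stop. The following trigger /ʁ/ is a fricative, so /d/ must become a fricative as well.
A voiced alveolar fricative is [z], so the surface segment is [z].

[ɲəzʁɛ]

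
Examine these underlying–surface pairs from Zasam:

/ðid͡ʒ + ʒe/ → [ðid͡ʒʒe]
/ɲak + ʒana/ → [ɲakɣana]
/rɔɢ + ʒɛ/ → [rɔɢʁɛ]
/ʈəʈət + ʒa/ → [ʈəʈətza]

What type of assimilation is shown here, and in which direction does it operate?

The segment that alternates is /ʒ/, which surfaces as [ɣ] when adjacent to /k/.
/ʒ/ is postalveolar while /k/ is velar; the output [ɣ] is velar, matching the trigger — so the feature that spreads is place.
Manner and voice are unchanged, so the assimilation is partial, not total.
The same holds elsewhere in the data: /ʒ/ → [ʁ] after /ɢ/ (postalveolar → uvular, matching uvular); /ʒ/ → [z] after /t/ (postalveolar → alveolar, matching alveolar) — only place changes, and always toward the preceding segment.
Nothing changes in [ðid͡ʒʒe]: there the adjacent consonants already agree in place (/ʒ/ and /d͡ʒ/ are both postalveolar), so this form is consistent with the same rule.
Since the segment that changes follows the conditioning segment, the assimilation is progressive.

progressive place assimilation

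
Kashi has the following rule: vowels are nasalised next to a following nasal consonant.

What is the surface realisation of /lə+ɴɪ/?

[lə̃ɴɪ]

The vowel /ə/ is adjacent to the following nasal /ɴ/, so it acquires [+nasal] and surfaces as [ə̃].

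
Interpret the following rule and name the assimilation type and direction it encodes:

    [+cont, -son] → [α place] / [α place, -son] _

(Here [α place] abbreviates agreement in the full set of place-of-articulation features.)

The rule copies the place features (abbreviated [place]) from the environment onto the target, so the assimilating feature is place.
The conditioning segment sits to the left of the focus bar, meaning the trigger precedes the segment that changes — progressive assimilation.

progressive place assimilation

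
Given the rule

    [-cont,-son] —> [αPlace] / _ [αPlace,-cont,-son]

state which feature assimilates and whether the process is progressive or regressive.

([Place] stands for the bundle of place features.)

regressive place assimilation

The shared variable α links the value of the place features (abbreviated [Place]) on the target to the same value on the neighbouring segment, so place is the feature that assimilates.
The conditioning segment sits to the right of the focus bar, meaning the trigger follows the segment that changes — regressive assimilation.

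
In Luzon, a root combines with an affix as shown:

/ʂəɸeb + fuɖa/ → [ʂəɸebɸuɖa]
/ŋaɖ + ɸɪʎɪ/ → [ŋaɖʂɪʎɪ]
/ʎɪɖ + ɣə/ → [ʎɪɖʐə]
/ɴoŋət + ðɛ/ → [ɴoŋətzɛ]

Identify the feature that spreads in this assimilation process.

place

The segment that alternates is /f/, which surfaces as [ɸ] when adjacent to /b/.
/f/ is labiodental while /b/ is bilabial; the output [ɸ] is bilabial, matching the trigger — so the feature that spreads is place.
The same holds elsewhere in the data: /ɸ/ → [ʂ] after /ɖ/ (bilabial → retroflex, matching retroflex); /ɣ/ → [ʐ] after /ɖ/ (velar → retroflex, matching retroflex); /ð/ → [z] after /t/ (dental → alveolar, matching alveolar) — only place changes, and always toward the preceding segment.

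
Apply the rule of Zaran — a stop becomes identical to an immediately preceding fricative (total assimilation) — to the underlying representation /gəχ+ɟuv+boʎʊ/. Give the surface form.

/ɟ/ is the segment targeted by the rule; it sits immediately after /χ/, so it assimilates completely and surfaces as [χ].
The same rule applies at the second boundary: /b/ → [v] next to /v/.

[gəχχuvvoʎʊ]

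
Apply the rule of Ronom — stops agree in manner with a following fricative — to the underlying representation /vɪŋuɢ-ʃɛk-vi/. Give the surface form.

[vɪŋuʁʃɛxvi]

The rule targets /ɢ/ (voiced uvular stop), which sits before the trigger /ʃ/ (fricative).
The voiced uvular fricative is [ʁ], so /ɢ/ → [ʁ].
At the second juncture, /k/ likewise becomes [x] adjacent to /v/.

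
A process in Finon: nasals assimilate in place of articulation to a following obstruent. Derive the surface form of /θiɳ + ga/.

[θiŋga]

/ɳ/ is a voiced retroflex nasal. The following trigger /g/ is velar, so /ɳ/ must become velar as well.
A voiced velar nasal is [ŋ], so the surface segment is [ŋ].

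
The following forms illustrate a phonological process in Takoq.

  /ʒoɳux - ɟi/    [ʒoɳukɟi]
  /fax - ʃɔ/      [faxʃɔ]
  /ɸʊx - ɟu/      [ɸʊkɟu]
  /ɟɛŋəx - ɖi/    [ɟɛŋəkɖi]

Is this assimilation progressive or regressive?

The segment that alternates is /x/, which surfaces as [k] when adjacent to /ɟ/.
The change fricative → stop matches the manner of the following /ɟ/, identifying this as manner assimilation.
Checking the remaining alternation: /x/ → [k] before /ɖ/ (fricative → stop, matching a stop) — only manner changes, and always toward the following segment.
Nothing changes in [faxʃɔ]: there the adjacent consonants already agree in manner (/x/ and /ʃ/ are both fricatives), so this form is consistent with the same rule.
The trigger is the following segment, so the direction is regressive (anticipatory).

regressive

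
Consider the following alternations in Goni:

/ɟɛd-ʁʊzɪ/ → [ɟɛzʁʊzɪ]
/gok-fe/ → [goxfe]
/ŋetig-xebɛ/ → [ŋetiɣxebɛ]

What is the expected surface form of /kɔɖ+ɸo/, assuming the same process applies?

[kɔʐɸo]

The data show regressive manner assimilation: /d/ → [z] before /ʁ/; /k/ → [x] before /f/; /g/ → [ɣ] before /x/. In each pair only manner changes, matching the following consonant, while place and voice stay constant.
The rule targets /ɖ/ (voiced retroflex stop), which sits before the trigger /ɸ/ (fricative).
A voiced retroflex fricative is [ʐ], so the surface segment is [ʐ].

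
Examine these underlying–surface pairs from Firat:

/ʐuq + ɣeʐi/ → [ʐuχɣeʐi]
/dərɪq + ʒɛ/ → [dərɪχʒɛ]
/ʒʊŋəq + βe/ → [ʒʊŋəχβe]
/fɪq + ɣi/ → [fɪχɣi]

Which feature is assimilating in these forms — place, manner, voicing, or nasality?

Comparing underlying and surface forms, /q/ → [χ] is the alternation; the neighbouring /ɣ/ is constant.
The change stop → fricative matches the manner of the following /ɣ/, identifying this as manner assimilation.
Checking the remaining alternations: /q/ → [χ] before /ʒ/ (stop → fricative, matching a fricative); /q/ → [χ] before /β/ (stop → fricative, matching a fricative) — only manner changes, and always toward the following segment.

manner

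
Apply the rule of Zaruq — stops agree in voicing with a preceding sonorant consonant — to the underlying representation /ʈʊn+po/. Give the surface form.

The rule targets /p/ (voiceless bilabial stop), which sits after the trigger /n/ (voiced).
A voiced bilabial stop is [b], so the surface segment is [b].

[ʈʊnbo]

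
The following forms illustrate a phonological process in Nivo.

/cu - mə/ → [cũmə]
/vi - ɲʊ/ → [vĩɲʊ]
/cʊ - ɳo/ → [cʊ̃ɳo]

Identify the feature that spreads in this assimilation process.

The vowel /u/ surfaces as nasalised [ũ] next to the following nasal /m/ — it has acquired the [+nasal] feature of its neighbour.
The other forms show the same pattern: /i/ → [ĩ] before /ɲ/; /ʊ/ → [ʊ̃] before /ɳ/ — each time a vowel is nasalised next to a following nasal.

nasality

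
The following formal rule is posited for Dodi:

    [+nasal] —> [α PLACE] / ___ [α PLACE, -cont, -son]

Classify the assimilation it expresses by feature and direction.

The rule copies the place features (abbreviated [PLACE]) from the environment onto the target, so the assimilating feature is place.
Since the environment is written after the underscore, the trigger follows the target; the direction is regressive.

regressive place assimilation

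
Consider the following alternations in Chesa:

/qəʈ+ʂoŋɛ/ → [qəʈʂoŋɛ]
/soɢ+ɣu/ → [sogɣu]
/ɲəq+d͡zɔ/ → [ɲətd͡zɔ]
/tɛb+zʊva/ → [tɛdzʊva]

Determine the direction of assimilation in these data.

regressive

Underlying /ɢ/ is realised as [g] next to /ɣ/; /ɣ/ itself does not change.
/ɢ/ is uvular while /ɣ/ is velar; the output [g] is velar, matching the trigger — so the feature that spreads is place.
The other alternating forms pattern the same way: /q/ → [t] before /d͡z/ (uvular → alveolar, matching alveolar); /b/ → [d] before /z/ (bilabial → alveolar, matching alveolar) — only place changes, and always toward the following segment.
Nothing changes in [qəʈʂoŋɛ]: there the adjacent consonants already agree in place (/ʈ/ and /ʂ/ are both retroflex), so this form is consistent with the same rule.
Since the segment that changes precedes the conditioning segment, the assimilation is regressive.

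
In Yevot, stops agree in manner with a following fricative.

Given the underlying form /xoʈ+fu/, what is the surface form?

The rule targets /ʈ/ (voiceless retroflex stop), which sits before the trigger /f/ (fricative).
A voiceless retroflex fricative is [ʂ], so the surface segment is [ʂ].

[xoʂfu]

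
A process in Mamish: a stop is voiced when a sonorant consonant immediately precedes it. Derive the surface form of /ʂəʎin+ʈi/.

[ʂəʎinɖi]

The rule targets /ʈ/ (voiceless retroflex stop), which sits after the trigger /n/ (voiced).
A voiced retroflex stop is [ɖ], so the surface segment is [ɖ].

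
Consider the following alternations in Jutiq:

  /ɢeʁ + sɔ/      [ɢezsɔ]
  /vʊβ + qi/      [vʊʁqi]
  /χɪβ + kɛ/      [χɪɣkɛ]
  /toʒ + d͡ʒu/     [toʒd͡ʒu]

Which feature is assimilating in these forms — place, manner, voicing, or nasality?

Underlying /ʁ/ is realised as [z] next to /s/; /s/ itself does not change.
/ʁ/ is uvular while /s/ is alveolar; the output [z] is alveolar, matching the trigger — so the feature that spreads is place.
The same holds elsewhere in the data: /β/ → [ʁ] before /q/ (bilabial → uvular, matching uvular); /β/ → [ɣ] before /k/ (bilabial → velar, matching velar) — only place changes, and always toward the following segment.
No alternation appears in [toʒd͡ʒu]: there the adjacent consonants already agree in place (/ʒ/ and /d͡ʒ/ are both postalveolar), so this form is consistent with the same rule.

place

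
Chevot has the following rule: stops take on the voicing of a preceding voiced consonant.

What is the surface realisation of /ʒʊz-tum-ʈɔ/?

[ʒʊzdumɖɔ]

The rule targets /t/ (voiceless alveolar stop), which sits after the trigger /z/ (voiced).
Changing only its voicing to voiced gives [d] — the voiced alveolar stop.
The same rule applies at the second boundary: /ʈ/ → [ɖ] next to /m/.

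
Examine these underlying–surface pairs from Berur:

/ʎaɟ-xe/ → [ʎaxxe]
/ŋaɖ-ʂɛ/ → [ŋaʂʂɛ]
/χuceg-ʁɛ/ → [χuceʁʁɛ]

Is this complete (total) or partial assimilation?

total assimilation

The segment that alternates is /ɟ/, which surfaces as [x] when adjacent to /x/.
The output [x] is identical to the trigger /x/ — every feature (place, manner, voicing) has been copied — so this is total assimilation.
The other forms behave the same way: /ɖ/ → [ʂ] before /ʂ/; /g/ → [ʁ] before /ʁ/ — in each case the output is a copy of the following consonant.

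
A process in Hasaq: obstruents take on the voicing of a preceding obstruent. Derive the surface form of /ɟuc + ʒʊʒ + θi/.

The rule targets /ʒ/ (voiced postalveolar fricative), which sits after the trigger /c/ (voiceless).
The voiceless postalveolar fricative is [ʃ], so /ʒ/ → [ʃ].
The same rule applies at the second boundary: /θ/ → [ð] next to /ʒ/.

[ɟucʃʊʒði]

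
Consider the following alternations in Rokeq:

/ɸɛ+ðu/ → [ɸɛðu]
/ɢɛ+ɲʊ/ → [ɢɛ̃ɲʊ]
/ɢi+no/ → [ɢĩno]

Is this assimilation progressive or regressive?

The vowel /ɛ/ surfaces as nasalised [ɛ̃] next to the following nasal /ɲ/ — it has acquired the [+nasal] feature of its neighbour.
The other form shows the same pattern: /i/ → [ĩ] before /n/ — each time a vowel is nasalised next to a following nasal.
No change occurs in [ɸɛðu] because the vowel at the boundary is adjacent to an oral consonant, not a nasal (/ɛ/ next to /ð/).
Because the conditioning nasal is to the right of the vowel that changes, the process is regressive (anticipatory).

regressive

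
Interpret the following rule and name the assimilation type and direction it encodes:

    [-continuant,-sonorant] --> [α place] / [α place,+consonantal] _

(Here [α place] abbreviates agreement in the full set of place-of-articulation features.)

The rule copies the place features (abbreviated [place]) from the environment onto the target, so the assimilating feature is place.
The conditioning segment sits to the left of the focus bar, meaning the trigger precedes the segment that changes — progressive assimilation.

progressive place assimilation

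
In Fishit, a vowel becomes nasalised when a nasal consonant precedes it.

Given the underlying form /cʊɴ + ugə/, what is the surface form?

[cʊɴũgə]

The vowel /u/ is adjacent to the preceding nasal /ɴ/, so it acquires [+nasal] and surfaces as [ũ].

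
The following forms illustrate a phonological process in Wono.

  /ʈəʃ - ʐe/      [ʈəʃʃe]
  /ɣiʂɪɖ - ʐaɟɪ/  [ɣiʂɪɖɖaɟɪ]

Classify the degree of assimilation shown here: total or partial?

The segment that alternates is /ʐ/, which surfaces as [ʃ] when adjacent to /ʃ/.
The output [ʃ] is identical to the trigger /ʃ/ — every feature (place, manner, voicing) has been copied — so this is total assimilation.
The other form behaves the same way: /ʐ/ → [ɖ] after /ɖ/ — in each case the output is a copy of the preceding consonant.

total assimilation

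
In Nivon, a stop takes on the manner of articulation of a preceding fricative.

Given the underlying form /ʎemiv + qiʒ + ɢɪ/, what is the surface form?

[ʎemivχiʒʁɪ]

/q/ is a voiceless uvular stop. The preceding trigger /v/ is a fricative, so /q/ must become a fricative as well.
The voiceless uvular fricative is [χ], so /q/ → [χ].
The same rule applies at the second boundary: /ɢ/ → [ʁ] next to /ʒ/.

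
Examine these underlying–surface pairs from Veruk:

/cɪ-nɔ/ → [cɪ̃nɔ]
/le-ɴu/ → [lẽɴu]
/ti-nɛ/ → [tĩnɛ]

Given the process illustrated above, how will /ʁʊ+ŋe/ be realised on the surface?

The data show regressive nasality assimilation (vowel nasalisation): /ɪ/ → [ɪ̃] before /n/; /e/ → [ẽ] before /ɴ/; /i/ → [ĩ] before /n/ — a vowel is nasalised by an immediately following nasal consonant.
The vowel /ʊ/ is adjacent to the following nasal /ŋ/, so it acquires [+nasal] and surfaces as [ʊ̃].

[ʁʊ̃ŋe]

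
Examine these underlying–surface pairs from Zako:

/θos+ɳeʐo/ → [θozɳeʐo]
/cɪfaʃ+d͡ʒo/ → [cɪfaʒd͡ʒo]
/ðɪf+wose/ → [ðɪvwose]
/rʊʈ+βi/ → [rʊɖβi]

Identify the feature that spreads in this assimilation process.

Underlying /s/ is realised as [z] next to /ɳ/; /ɳ/ itself does not change.
/s/ is voiceless while /ɳ/ is voiced; the output [z] is voiced, matching the trigger — so the feature that spreads is voicing.
The other alternating forms pattern the same way: /ʃ/ → [ʒ] before /d͡ʒ/ (voiceless → voiced, matching voiced); /f/ → [v] before /w/ (voiceless → voiced, matching voiced); /ʈ/ → [ɖ] before /β/ (voiceless → voiced, matching voiced) — only voicing changes, and always toward the following segment.

voicing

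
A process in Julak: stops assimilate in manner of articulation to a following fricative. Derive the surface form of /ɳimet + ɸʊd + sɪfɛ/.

/t/ is a voiceless alveolar stop. The following trigger /ɸ/ is a fricative, so /t/ must become a fricative as well.
A voiceless alveolar fricative is [s], so the surface segment is [s].
The same rule applies at the second boundary: /d/ → [z] next to /s/.

[ɳimesɸʊzsɪfɛ]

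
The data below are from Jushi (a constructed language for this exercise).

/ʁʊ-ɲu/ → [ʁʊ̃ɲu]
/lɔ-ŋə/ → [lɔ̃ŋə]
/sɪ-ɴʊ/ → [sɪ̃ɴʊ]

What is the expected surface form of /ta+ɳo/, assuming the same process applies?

[tãɳo]

The data show regressive nasality assimilation (vowel nasalisation): /ʊ/ → [ʊ̃] before /ɲ/; /ɔ/ → [ɔ̃] before /ŋ/; /ɪ/ → [ɪ̃] before /ɴ/ — a vowel is nasalised by an immediately following nasal consonant.
The vowel /a/ is adjacent to the following nasal /ɳ/, so it acquires [+nasal] and surfaces as [ã].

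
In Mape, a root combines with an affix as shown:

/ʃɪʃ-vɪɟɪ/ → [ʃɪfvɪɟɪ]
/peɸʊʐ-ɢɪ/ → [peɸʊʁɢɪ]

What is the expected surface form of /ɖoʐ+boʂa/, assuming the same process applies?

[ɖoβboʂa]

The data show regressive place assimilation: /ʃ/ → [f] before /v/; /ʐ/ → [ʁ] before /ɢ/. In each pair only place changes, matching the following consonant, while manner and voice stay constant.
/ʐ/ is a voiced retroflex fricative. The following trigger /b/ is bilabial, so /ʐ/ must become bilabial as well.
The voiced bilabial fricative is [β], so /ʐ/ → [β].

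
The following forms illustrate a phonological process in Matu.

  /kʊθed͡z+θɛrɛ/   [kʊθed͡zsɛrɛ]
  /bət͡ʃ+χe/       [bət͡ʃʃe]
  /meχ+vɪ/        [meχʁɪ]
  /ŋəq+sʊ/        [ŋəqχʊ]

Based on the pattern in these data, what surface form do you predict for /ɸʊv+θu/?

The data show progressive place assimilation: /θ/ → [s] after /d͡z/; /χ/ → [ʃ] after /t͡ʃ/; /v/ → [ʁ] after /χ/; /s/ → [χ] after /q/. In each pair only place changes, matching the preceding consonant, while manner and voice stay constant.
/θ/ is a voiceless dental fricative. The preceding trigger /v/ is labiodental, so /θ/ must become labiodental as well.
The voiceless labiodental fricative is [f], so /θ/ → [f].

[ɸʊvfu]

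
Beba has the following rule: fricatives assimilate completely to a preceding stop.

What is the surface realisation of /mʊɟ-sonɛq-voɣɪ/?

[mʊɟɟonɛqqoɣɪ]

/s/ is the segment targeted by the rule; it sits immediately after /ɟ/, so it assimilates completely and surfaces as [ɟ].
At the second juncture, /v/ likewise becomes [q] adjacent to /q/.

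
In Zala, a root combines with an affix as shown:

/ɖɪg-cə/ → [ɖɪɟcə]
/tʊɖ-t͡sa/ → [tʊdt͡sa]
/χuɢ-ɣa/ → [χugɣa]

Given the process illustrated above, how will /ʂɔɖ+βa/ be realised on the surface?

The data show regressive place assimilation: /g/ → [ɟ] before /c/; /ɖ/ → [d] before /t͡s/; /ɢ/ → [g] before /ɣ/. In each pair only place changes, matching the following consonant, while manner and voice stay constant.
The rule targets /ɖ/ (voiced retroflex stop), which sits before the trigger /β/ (bilabial).
Changing only its place to bilabial gives [b] — the voiced bilabial stop.

[ʂɔbβa]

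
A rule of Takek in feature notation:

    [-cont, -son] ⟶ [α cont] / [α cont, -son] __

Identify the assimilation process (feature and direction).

The shared variable α links the value of [cont] on the target to that of the neighbouring obstruent. [cont] distinguishes stops from fricatives — a manner-of-articulation feature — so this is manner assimilation.
Since the environment is written before the underscore, the trigger precedes the target; the direction is progressive.

progressive manner assimilation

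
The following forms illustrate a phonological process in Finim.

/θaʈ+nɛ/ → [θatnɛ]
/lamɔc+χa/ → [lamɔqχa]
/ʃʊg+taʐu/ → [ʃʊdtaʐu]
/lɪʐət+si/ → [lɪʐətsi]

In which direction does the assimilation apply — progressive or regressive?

The segment that alternates is /ʈ/, which surfaces as [t] when adjacent to /n/.
The change retroflex → alveolar matches the place of the following /n/, identifying this as place assimilation.
The same holds elsewhere in the data: /c/ → [q] before /χ/ (palatal → uvular, matching uvular); /g/ → [d] before /t/ (velar → alveolar, matching alveolar) — only place changes, and always toward the following segment.
No alternation appears in [lɪʐətsi]: there the adjacent consonants already agree in place (/t/ and /s/ are both alveolar), so this form is consistent with the same rule.
The trigger is the following segment, so the direction is regressive (anticipatory).

regressive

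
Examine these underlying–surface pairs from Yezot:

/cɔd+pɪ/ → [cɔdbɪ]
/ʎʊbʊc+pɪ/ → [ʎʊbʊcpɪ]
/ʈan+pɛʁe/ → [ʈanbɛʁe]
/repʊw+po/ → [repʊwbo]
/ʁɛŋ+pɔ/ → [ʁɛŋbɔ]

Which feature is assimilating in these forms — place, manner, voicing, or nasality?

Underlying /p/ is realised as [b] next to /d/; /d/ itself does not change.
/p/ is voiceless while /d/ is voiced; the output [b] is voiced, matching the trigger — so the feature that spreads is voicing.
Checking the remaining alternations: /p/ → [b] after /n/ (voiceless → voiced, matching voiced); /p/ → [b] after /w/ (voiceless → voiced, matching voiced); /p/ → [b] after /ŋ/ (voiceless → voiced, matching voiced) — only voicing changes, and always toward the preceding segment.
Nothing changes in [ʎʊbʊcpɪ]: there the adjacent consonants already agree in voicing (/p/ and /c/ are both voiceless), so this form is consistent with the same rule.

voicing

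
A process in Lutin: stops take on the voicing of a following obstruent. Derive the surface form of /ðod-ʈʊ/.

The rule targets /d/ (voiced alveolar stop), which sits before the trigger /ʈ/ (voiceless).
Changing only its voicing to voiceless gives [t] — the voiceless alveolar stop.

[ðotʈʊ]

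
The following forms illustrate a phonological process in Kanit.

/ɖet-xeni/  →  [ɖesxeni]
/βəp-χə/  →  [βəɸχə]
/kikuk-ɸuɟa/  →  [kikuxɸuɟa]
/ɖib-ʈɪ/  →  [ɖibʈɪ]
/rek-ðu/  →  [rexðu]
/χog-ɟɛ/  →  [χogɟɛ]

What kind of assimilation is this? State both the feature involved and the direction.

regressive manner assimilation

Comparing underlying and surface forms, /t/ → [s] is the alternation; the neighbouring /x/ is constant.
The change stop → fricative matches the manner of the following /x/, identifying this as manner assimilation.
Place and voice are unchanged, so the assimilation is partial, not total.
The same holds elsewhere in the data: /p/ → [ɸ] before /χ/ (stop → fricative, matching a fricative); /k/ → [x] before /ɸ/ (stop → fricative, matching a fricative); /k/ → [x] before /ð/ (stop → fricative, matching a fricative) — only manner changes, and always toward the following segment.
No alternation appears in [ɖibʈɪ], [χogɟɛ]: there the adjacent consonants already agree in manner (/b/ and /ʈ/ are both stops; /g/ and /ɟ/ are both stops), so these forms are consistent with the same rule.
The trigger is the following segment, so the direction is regressive (anticipatory).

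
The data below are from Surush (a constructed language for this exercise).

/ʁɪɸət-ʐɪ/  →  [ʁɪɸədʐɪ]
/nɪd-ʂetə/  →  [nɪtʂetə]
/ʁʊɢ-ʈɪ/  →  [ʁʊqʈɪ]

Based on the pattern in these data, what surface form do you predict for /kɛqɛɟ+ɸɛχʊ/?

The data show regressive voicing assimilation: /t/ → [d] before /ʐ/; /d/ → [t] before /ʂ/; /ɢ/ → [q] before /ʈ/. In each pair only voicing changes, matching the following consonant, while place and manner stay constant.
/ɟ/ is a voiced palatal stop. The following trigger /ɸ/ is voiceless, so /ɟ/ must become voiceless as well.
Changing only its voicing to voiceless gives [c] — the voiceless palatal stop.

[kɛqɛcɸɛχʊ]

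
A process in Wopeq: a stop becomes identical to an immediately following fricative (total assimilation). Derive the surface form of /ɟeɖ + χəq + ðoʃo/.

[ɟeχχəððoʃo]

/ɖ/ is the segment targeted by the rule; it sits immediately before /χ/, so it assimilates completely and surfaces as [χ].
The same rule applies at the second boundary: /q/ → [ð] next to /ð/.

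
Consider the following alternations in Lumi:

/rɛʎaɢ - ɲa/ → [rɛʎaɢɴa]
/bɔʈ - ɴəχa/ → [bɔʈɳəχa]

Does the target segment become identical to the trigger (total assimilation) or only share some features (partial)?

partial assimilation

The segment that alternates is /ɲ/, which surfaces as [ɴ] when adjacent to /ɢ/.
/ɲ/ is palatal while /ɢ/ is uvular; the output [ɴ] is uvular, matching the trigger — so the feature that spreads is place.
Manner and voice are unchanged, so the assimilation is partial, not total.
The other alternating form patterns the same way: /ɴ/ → [ɳ] after /ʈ/ (uvular → retroflex, matching retroflex) — only place changes, and always toward the preceding segment.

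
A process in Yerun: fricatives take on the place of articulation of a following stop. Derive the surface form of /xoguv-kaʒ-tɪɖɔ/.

The rule targets /v/ (voiced labiodental fricative), which sits before the trigger /k/ (velar).
Changing only its place to velar gives [ɣ] — the voiced velar fricative.
The same rule applies at the second boundary: /ʒ/ → [z] next to /t/.

[xoguɣkaztɪɖɔ]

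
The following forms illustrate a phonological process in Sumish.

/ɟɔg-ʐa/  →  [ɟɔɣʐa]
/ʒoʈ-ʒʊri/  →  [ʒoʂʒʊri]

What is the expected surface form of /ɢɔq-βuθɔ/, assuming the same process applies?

[ɢɔχβuθɔ]

The data show regressive manner assimilation: /g/ → [ɣ] before /ʐ/; /ʈ/ → [ʂ] before /ʒ/. In each pair only manner changes, matching the following consonant, while place and voice stay constant.
The rule targets /q/ (voiceless uvular stop), which sits before the trigger /β/ (fricative).
The voiceless uvular fricative is [χ], so /q/ → [χ].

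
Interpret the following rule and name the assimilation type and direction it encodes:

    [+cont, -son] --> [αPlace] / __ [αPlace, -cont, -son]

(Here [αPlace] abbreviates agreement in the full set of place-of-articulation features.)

The shared variable α links the value of the place features (abbreviated [Place]) on the target to the same value on the neighbouring segment, so place is the feature that assimilates.
The conditioning segment sits to the right of the focus bar, meaning the trigger follows the segment that changes — regressive assimilation.

regressive place assimilation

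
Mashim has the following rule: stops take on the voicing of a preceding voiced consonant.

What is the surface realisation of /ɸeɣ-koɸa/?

[ɸeɣgoɸa]

/k/ is a voiceless velar stop. The preceding trigger /ɣ/ is voiced, so /k/ must become voiced as well.
A voiced velar stop is [g], so the surface segment is [g].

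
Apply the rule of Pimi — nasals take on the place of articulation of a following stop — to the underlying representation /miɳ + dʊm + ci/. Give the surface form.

The rule targets /ɳ/ (voiced retroflex nasal), which sits before the trigger /d/ (alveolar).
The voiced alveolar nasal is [n], so /ɳ/ → [n].
The same rule applies at the second boundary: /m/ → [ɲ] next to /c/.

[mindʊɲci]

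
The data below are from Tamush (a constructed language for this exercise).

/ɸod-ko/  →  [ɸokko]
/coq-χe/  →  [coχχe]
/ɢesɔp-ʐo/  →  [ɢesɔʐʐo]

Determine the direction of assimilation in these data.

regressive

Comparing underlying and surface forms, /d/ → [k] is the alternation; the neighbouring /k/ is constant.
The output [k] is identical to the trigger /k/ — every feature (place, manner, voicing) has been copied — so this is total assimilation.
The remaining alternations confirm this: /q/ → [χ] before /χ/; /p/ → [ʐ] before /ʐ/ — in each case the output is a copy of the following consonant.
The trigger is the following segment, so the direction is regressive (anticipatory).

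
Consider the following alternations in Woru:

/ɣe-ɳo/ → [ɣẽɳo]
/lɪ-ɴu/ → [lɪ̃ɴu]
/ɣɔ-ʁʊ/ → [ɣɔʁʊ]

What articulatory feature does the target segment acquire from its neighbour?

The vowel /e/ surfaces as nasalised [ẽ] next to the following nasal /ɳ/ — it has acquired the [+nasal] feature of its neighbour.
The other form shows the same pattern: /ɪ/ → [ɪ̃] before /ɴ/ — each time a vowel is nasalised next to a following nasal.
No change occurs in [ɣɔʁʊ] because the vowel at the boundary is adjacent to an oral consonant, not a nasal (/ɔ/ next to /ʁ/).

nasality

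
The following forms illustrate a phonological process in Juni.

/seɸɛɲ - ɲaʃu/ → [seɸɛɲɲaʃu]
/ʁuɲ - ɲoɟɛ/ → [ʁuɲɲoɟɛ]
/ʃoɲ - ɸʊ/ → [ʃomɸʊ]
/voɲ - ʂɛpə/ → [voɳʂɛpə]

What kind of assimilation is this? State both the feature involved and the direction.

The segment that alternates is /ɲ/, which surfaces as [m] when adjacent to /ɸ/.
/ɲ/ is palatal while /ɸ/ is bilabial; the output [m] is bilabial, matching the trigger — so the feature that spreads is place.
Manner and voice are unchanged, so the assimilation is partial, not total.
Checking the remaining alternation: /ɲ/ → [ɳ] before /ʂ/ (palatal → retroflex, matching retroflex) — only place changes, and always toward the following segment.
Nothing changes in [seɸɛɲɲaʃu], [ʁuɲɲoɟɛ]: there the adjacent consonants already agree in place (/ɲ/ and /ɲ/ are both palatal; /ɲ/ and /ɲ/ are both palatal), so these forms are consistent with the same rule.
Since the segment that changes precedes the conditioning segment, the assimilation is regressive.

regressive place assimilation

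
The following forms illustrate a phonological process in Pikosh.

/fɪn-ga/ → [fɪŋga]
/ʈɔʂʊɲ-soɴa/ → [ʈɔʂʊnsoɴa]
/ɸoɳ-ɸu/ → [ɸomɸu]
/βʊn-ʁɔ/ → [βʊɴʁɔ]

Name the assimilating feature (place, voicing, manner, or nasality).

Underlying /n/ is realised as [ŋ] next to /g/; /g/ itself does not change.
The change alveolar → velar matches the place of the following /g/, identifying this as place assimilation.
Checking the remaining alternations: /ɲ/ → [n] before /s/ (palatal → alveolar, matching alveolar); /ɳ/ → [m] before /ɸ/ (retroflex → bilabial, matching bilabial); /n/ → [ɴ] before /ʁ/ (alveolar → uvular, matching uvular) — only place changes, and always toward the following segment.

place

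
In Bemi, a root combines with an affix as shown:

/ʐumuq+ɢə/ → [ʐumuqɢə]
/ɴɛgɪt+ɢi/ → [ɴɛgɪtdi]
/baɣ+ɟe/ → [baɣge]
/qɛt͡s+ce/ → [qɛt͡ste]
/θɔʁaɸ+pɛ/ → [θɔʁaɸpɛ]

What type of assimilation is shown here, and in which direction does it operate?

The segment that alternates is /ɢ/, which surfaces as [d] when adjacent to /t/.
/ɢ/ is uvular while /t/ is alveolar; the output [d] is alveolar, matching the trigger — so the feature that spreads is place.
Manner and voice are unchanged, so the assimilation is partial, not total.
The other alternating forms pattern the same way: /ɟ/ → [g] after /ɣ/ (palatal → velar, matching velar); /c/ → [t] after /t͡s/ (palatal → alveolar, matching alveolar) — only place changes, and always toward the preceding segment.
No alternation appears in [ʐumuqɢə], [θɔʁaɸpɛ]: there the adjacent consonants already agree in place (/ɢ/ and /q/ are both uvular; /p/ and /ɸ/ are both bilabial), so these forms are consistent with the same rule.
The trigger is the preceding segment, so the direction is progressive (perseverative).

progressive place assimilation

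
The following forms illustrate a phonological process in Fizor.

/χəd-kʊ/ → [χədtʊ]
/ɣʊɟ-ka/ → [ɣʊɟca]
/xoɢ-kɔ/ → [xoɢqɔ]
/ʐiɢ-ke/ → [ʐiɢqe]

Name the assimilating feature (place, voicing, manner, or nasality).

place

Comparing underlying and surface forms, /k/ → [t] is the alternation; the neighbouring /d/ is constant.
/k/ is velar while /d/ is alveolar; the output [t] is alveolar, matching the trigger — so the feature that spreads is place.
The other alternating forms pattern the same way: /k/ → [c] after /ɟ/ (velar → palatal, matching palatal); /k/ → [q] after /ɢ/ (velar → uvular, matching uvular) — only place changes, and always toward the preceding segment.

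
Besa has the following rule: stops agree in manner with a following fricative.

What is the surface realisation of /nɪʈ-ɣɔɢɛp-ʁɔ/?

/ʈ/ is a voiceless retroflex stop. The following trigger /ɣ/ is a fricative, so /ʈ/ must become a fricative as well.
The voiceless retroflex fricative is [ʂ], so /ʈ/ → [ʂ].
The same rule applies at the second boundary: /p/ → [ɸ] next to /ʁ/.

[nɪʂɣɔɢɛɸʁɔ]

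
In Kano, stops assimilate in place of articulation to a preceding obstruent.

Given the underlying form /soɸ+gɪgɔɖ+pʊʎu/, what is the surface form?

[soɸbɪgɔɖʈʊʎu]

/g/ is a voiced velar stop. The preceding trigger /ɸ/ is bilabial, so /g/ must become bilabial as well.
Changing only its place to bilabial gives [b] — the voiced bilabial stop.
At the second juncture, /p/ likewise becomes [ʈ] adjacent to /ɖ/.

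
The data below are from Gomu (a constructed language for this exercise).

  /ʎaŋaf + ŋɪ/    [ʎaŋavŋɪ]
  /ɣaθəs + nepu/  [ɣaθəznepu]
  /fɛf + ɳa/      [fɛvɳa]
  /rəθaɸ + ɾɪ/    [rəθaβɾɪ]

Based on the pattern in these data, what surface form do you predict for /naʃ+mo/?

[naʒmo]

The data show regressive voicing assimilation: /f/ → [v] before /ŋ/; /s/ → [z] before /n/; /f/ → [v] before /ɳ/; /ɸ/ → [β] before /ɾ/. In each pair only voicing changes, matching the following consonant, while place and manner stay constant.
The rule targets /ʃ/ (voiceless postalveolar fricative), which sits before the trigger /m/ (voiced).
The voiced postalveolar fricative is [ʒ], so /ʃ/ → [ʒ].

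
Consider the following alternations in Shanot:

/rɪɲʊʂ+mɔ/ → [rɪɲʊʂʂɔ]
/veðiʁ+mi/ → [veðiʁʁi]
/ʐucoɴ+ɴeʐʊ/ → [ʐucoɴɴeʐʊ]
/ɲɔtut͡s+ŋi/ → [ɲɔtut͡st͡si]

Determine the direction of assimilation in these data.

progressive

Comparing underlying and surface forms, /m/ → [ʂ] is the alternation; the neighbouring /ʂ/ is constant.
The output [ʂ] is identical to the trigger /ʂ/ — every feature (place, manner, voicing) has been copied — so this is total assimilation.
The other forms behave the same way: /m/ → [ʁ] after /ʁ/; /ŋ/ → [t͡s] after /t͡s/ — in each case the output is a copy of the preceding consonant.
In [ʐucoɴɴeʐʊ] the two consonants at the boundary are already identical (/ɴ/ + /ɴ/), so the rule applies vacuously and nothing changes.
The trigger is the preceding segment, so the direction is progressive (perseverative).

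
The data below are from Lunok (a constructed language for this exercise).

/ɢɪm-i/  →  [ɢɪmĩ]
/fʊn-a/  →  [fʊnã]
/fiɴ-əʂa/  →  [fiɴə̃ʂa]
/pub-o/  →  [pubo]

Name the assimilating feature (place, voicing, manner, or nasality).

nasality

The vowel /i/ surfaces as nasalised [ĩ] next to the preceding nasal /m/ — it has acquired the [+nasal] feature of its neighbour.
Likewise in the remaining data: /a/ → [ã] after /n/; /ə/ → [ə̃] after /ɴ/ — each time a vowel is nasalised next to a preceding nasal.
No change occurs in [pubo] because the vowel at the boundary is adjacent to an oral consonant, not a nasal (/o/ next to /b/).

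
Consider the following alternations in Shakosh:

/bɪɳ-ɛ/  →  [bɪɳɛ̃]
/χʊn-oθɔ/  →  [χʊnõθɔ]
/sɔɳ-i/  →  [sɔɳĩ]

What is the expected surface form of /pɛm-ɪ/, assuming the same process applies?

[pɛmɪ̃]

The data show progressive nasality assimilation (vowel nasalisation): /ɛ/ → [ɛ̃] after /ɳ/; /o/ → [õ] after /n/; /i/ → [ĩ] after /ɳ/ — a vowel is nasalised by an immediately preceding nasal consonant.
/ɪ/ sits next to the nasal /m/ and is therefore nasalised to [ɪ̃].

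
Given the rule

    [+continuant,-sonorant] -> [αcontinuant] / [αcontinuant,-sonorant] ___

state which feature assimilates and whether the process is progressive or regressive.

The shared variable α links the value of [continuant] on the target to that of the neighbouring obstruent. [continuant] distinguishes stops from fricatives — a manner-of-articulation feature — so this is manner assimilation.
Since the environment is written before the underscore, the trigger precedes the target; the direction is progressive.

progressive manner assimilation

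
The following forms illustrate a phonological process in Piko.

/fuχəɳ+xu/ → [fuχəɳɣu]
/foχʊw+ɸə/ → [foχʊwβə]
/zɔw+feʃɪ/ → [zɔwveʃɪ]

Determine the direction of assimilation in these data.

progressive

Comparing underlying and surface forms, /x/ → [ɣ] is the alternation; the neighbouring /ɳ/ is constant.
The change voiceless → voiced matches the voicing of the preceding /ɳ/, identifying this as voicing assimilation.
The other alternating forms pattern the same way: /ɸ/ → [β] after /w/ (voiceless → voiced, matching voiced); /f/ → [v] after /w/ (voiceless → voiced, matching voiced) — only voicing changes, and always toward the preceding segment.
Since the segment that changes follows the conditioning segment, the assimilation is progressive.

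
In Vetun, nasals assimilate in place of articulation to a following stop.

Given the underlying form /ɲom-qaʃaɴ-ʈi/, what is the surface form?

The rule targets /m/ (voiced bilabial nasal), which sits before the trigger /q/ (uvular).
The voiced uvular nasal is [ɴ], so /m/ → [ɴ].
At the second juncture, /ɴ/ likewise becomes [ɳ] adjacent to /ʈ/.

[ɲoɴqaʃaɳʈi]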